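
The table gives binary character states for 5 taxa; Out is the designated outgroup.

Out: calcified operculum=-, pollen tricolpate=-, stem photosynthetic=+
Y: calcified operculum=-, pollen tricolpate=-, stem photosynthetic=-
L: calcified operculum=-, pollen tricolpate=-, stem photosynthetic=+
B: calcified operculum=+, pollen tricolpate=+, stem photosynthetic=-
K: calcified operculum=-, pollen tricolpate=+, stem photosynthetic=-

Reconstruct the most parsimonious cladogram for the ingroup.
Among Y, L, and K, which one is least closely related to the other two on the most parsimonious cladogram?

L

Character polarity is set by the outgroup: the derived state is whichever differs from the outgroup's state, so for stem photosynthetic the derived state is '-', and for the remaining characters it is '+'.
calcified operculum: derived state '+' in B only — an autapomorphy, so it tells us nothing about relationships among taxa.
pollen tricolpate: derived state '+' in B and K only — synapomorphy for {B, K}.
stem photosynthetic: derived state '-' in B, K, and Y only — synapomorphy for {B, K, Y}.
Most parsimonious ingroup topology: ((Y,(B,K)),L).
K and Y share a more recent common ancestor with each other than either does with L, so L is the least closely related of the three.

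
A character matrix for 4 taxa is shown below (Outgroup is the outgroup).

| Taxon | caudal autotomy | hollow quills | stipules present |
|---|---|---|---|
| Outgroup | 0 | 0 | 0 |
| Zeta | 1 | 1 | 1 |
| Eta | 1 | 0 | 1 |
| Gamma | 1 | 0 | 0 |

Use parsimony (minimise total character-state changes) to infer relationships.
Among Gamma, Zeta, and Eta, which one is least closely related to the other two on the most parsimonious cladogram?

Gamma

The outgroup has state '0' for every character, so '1' is the derived state throughout.
All ingroup taxa share the derived state '1' for caudal autotomy; it defines the ingroup but does not resolve relationships within it.
hollow quills: derived state '1' in Zeta only — an autapomorphy, so it tells us nothing about relationships among taxa.
Only Eta and Zeta show the derived state '1' for stipules present, supporting them as a clade.
Most parsimonious ingroup topology: ((Zeta,Eta),Gamma).
Zeta and Eta share a more recent common ancestor with each other than either does with Gamma, so Gamma is the least closely related of the three.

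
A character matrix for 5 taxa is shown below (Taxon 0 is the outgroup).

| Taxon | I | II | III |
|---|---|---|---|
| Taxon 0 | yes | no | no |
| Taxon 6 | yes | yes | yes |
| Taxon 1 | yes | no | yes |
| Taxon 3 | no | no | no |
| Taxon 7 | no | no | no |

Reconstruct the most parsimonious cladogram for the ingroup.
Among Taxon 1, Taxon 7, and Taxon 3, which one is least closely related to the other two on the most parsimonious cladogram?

Taxon 1

Character polarity is set by the outgroup: the derived state is whichever differs from the outgroup's state, so for I the derived state is 'no', and for the remaining characters it is 'yes'.
I: derived state 'no' in Taxon 3 and Taxon 7 only — synapomorphy for {Taxon 3, Taxon 7}.
II: derived state 'yes' in Taxon 6 only — an autapomorphy, so it tells us nothing about relationships among taxa.
III: derived state 'yes' in Taxon 1 and Taxon 6 only — synapomorphy for {Taxon 1, Taxon 6}.
Most parsimonious ingroup topology: ((Taxon 6,Taxon 1),(Taxon 3,Taxon 7)).
Taxon 3 and Taxon 7 share a more recent common ancestor with each other than either does with Taxon 1, so Taxon 1 is the least closely related of the three.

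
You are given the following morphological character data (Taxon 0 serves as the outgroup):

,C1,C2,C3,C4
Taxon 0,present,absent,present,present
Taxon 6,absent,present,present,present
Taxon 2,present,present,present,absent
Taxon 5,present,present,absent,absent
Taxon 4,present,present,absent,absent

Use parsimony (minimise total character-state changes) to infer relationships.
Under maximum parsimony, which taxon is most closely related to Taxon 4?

Taxon 5

Character polarity is set by the outgroup: the derived state is whichever differs from the outgroup's state, so for C1, C3, C4 the derived state is 'absent', and for the remaining characters it is 'present'.
C1 (derived state 'absent') is unique to Taxon 6 (autapomorphy; uninformative for grouping).
C2 (derived state 'present') is shared by all ingroup taxa — unites the whole ingroup.
Only Taxon 4 and Taxon 5 show the derived state 'absent' for C3, supporting them as a clade.
Only Taxon 2, Taxon 4, and Taxon 5 show the derived state 'absent' for C4, supporting them as a clade.
Most parsimonious ingroup topology: (Taxon 6,(Taxon 2,(Taxon 5,Taxon 4))).
Taxon 4 and Taxon 5 form a cherry on this tree, so they are sister taxa.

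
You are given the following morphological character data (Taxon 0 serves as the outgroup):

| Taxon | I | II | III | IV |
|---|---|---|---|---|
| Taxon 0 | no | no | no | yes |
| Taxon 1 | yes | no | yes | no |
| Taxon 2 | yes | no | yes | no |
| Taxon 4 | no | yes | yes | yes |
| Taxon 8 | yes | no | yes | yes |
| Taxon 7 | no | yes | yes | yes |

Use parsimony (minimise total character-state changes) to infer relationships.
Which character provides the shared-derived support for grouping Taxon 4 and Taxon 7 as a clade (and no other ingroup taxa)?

Character polarity is set by the outgroup: the derived state is whichever differs from the outgroup's state, so for IV the derived state is 'no', and for the remaining characters it is 'yes'.
I (derived state 'yes') is shared by Taxon 1, Taxon 2, and Taxon 8 — a synapomorphy uniting that clade.
II: derived state 'yes' in Taxon 4 and Taxon 7 only — synapomorphy for {Taxon 4, Taxon 7}.
III (derived state 'yes') is shared by all ingroup taxa — unites the whole ingroup.
Only Taxon 1 and Taxon 2 show the derived state 'no' for IV, supporting them as a clade.
Most parsimonious ingroup topology: (((Taxon 1,Taxon 2),Taxon 8),(Taxon 4,Taxon 7)).
The clade {Taxon 4, Taxon 7} is supported by II: its derived state 'yes' occurs in exactly those taxa and in no other taxon (including the outgroup).

II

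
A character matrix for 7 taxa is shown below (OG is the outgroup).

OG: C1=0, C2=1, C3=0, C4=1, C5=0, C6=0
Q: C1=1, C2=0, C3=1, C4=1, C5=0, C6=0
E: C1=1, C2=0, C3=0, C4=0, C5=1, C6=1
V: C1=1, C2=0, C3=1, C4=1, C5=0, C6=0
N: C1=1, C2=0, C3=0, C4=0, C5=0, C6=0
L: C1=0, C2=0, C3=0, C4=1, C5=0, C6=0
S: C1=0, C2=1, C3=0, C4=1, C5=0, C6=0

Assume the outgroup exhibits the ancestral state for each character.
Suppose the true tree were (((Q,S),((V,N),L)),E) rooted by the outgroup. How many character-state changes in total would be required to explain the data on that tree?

Map each character onto (((Q,S),((V,N),L)),E) (rooted by OG) and count the minimum state changes it requires (Fitch parsimony):
C1: 3; C2: 2; C3: 2; C4: 2; C5: 1; C6: 1.
Total tree length = 11.

11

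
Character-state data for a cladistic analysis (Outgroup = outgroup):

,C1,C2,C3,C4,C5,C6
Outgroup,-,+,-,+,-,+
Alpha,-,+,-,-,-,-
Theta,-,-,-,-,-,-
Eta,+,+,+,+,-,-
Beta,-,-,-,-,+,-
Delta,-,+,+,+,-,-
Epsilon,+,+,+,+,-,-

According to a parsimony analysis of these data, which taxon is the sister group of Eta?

Character polarity is set by the outgroup: the derived state is whichever differs from the outgroup's state, so for C2, C4, C6 the derived state is '-', and for the remaining characters it is '+'.
Only Epsilon and Eta show the derived state '+' for C1, supporting them as a clade.
C2: derived state '-' in Beta and Theta only — synapomorphy for {Beta, Theta}.
C3 (derived state '+') is shared by Delta, Epsilon, and Eta — a synapomorphy uniting that clade.
Only Alpha, Beta, and Theta show the derived state '-' for C4, supporting them as a clade.
C5 (derived state '+') is unique to Beta (autapomorphy; uninformative for grouping).
All ingroup taxa share the derived state '-' for C6; it defines the ingroup but does not resolve relationships within it.
Most parsimonious ingroup topology: ((Alpha,(Theta,Beta)),((Eta,Epsilon),Delta)).
Eta and Epsilon form a cherry on this tree, so they are sister taxa.

Epsilon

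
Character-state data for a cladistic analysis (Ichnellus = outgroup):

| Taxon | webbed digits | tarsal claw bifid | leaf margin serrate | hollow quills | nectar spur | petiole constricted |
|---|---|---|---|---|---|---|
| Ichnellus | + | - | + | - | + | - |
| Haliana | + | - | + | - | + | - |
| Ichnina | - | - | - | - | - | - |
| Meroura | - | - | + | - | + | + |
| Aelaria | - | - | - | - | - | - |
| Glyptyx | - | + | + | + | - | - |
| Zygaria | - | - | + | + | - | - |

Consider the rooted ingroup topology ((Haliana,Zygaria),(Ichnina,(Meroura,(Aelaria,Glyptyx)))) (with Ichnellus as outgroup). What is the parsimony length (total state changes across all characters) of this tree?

Map each character onto ((Haliana,Zygaria),(Ichnina,(Meroura,(Aelaria,Glyptyx)))) (rooted by Ichnellus) and count the minimum state changes it requires (Fitch parsimony):
webbed digits: 2; tarsal claw bifid: 1; leaf margin serrate: 2; hollow quills: 2; nectar spur: 3; petiole constricted: 1.
Total tree length = 11.

11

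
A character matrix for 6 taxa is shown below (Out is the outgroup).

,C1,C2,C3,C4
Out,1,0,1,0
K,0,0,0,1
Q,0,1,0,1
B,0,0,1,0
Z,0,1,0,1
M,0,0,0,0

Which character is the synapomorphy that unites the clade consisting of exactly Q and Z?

Character polarity is set by the outgroup: the derived state is whichever differs from the outgroup's state, so for C1, C3 the derived state is '0', and for the remaining characters it is '1'.
All ingroup taxa share the derived state '0' for C1; it defines the ingroup but does not resolve relationships within it.
Only Q and Z show the derived state '1' for C2, supporting them as a clade.
Only K, M, Q, and Z show the derived state '0' for C3, supporting them as a clade.
C4 (derived state '1') is shared by K, Q, and Z — a synapomorphy uniting that clade.
Most parsimonious ingroup topology: (((K,(Q,Z)),M),B).
The clade {Q, Z} is supported by C2: its derived state '1' occurs in exactly those taxa and in no other taxon (including the outgroup).

C2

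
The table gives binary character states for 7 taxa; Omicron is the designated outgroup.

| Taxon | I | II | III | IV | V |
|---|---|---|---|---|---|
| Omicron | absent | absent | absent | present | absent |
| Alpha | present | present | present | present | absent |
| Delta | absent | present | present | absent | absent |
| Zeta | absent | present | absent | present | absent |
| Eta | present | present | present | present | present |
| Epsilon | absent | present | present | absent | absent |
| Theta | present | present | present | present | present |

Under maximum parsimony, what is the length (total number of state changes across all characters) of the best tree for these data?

Character polarity is set by the outgroup: the derived state is whichever differs from the outgroup's state, so for IV the derived state is 'absent', and for the remaining characters it is 'present'.
I: derived state 'present' in Alpha, Eta, and Theta only — synapomorphy for {Alpha, Eta, Theta}.
All ingroup taxa share the derived state 'present' for II; it defines the ingroup but does not resolve relationships within it.
III (derived state 'present') is shared by Alpha, Delta, Epsilon, Eta, and Theta — a synapomorphy uniting that clade.
IV (derived state 'absent') is shared by Delta and Epsilon — a synapomorphy uniting that clade.
V: derived state 'present' in Eta and Theta only — synapomorphy for {Eta, Theta}.
Most parsimonious ingroup topology: (((Alpha,(Eta,Theta)),(Delta,Epsilon)),Zeta).
Changes per character on this tree: I: 1; II: 1; III: 1; IV: 1; V: 1.
Total = 5.

5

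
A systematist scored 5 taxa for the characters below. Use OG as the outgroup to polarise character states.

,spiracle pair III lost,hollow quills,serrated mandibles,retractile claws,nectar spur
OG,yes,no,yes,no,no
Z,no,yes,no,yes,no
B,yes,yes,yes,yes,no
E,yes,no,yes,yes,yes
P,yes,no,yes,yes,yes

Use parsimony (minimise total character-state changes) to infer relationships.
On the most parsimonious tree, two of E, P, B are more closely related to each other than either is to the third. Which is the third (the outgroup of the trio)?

Character polarity is set by the outgroup: the derived state is whichever differs from the outgroup's state, so for spiracle pair III lost, serrated mandibles the derived state is 'no', and for the remaining characters it is 'yes'.
spiracle pair III lost (derived state 'no') is unique to Z (autapomorphy; uninformative for grouping).
hollow quills: derived state 'yes' in B and Z only — synapomorphy for {B, Z}.
serrated mandibles (derived state 'no') is unique to Z (autapomorphy; uninformative for grouping).
All ingroup taxa share the derived state 'yes' for retractile claws; it defines the ingroup but does not resolve relationships within it.
Only E and P show the derived state 'yes' for nectar spur, supporting them as a clade.
Most parsimonious ingroup topology: ((Z,B),(E,P)).
E and P share a more recent common ancestor with each other than either does with B, so B is the least closely related of the three.

B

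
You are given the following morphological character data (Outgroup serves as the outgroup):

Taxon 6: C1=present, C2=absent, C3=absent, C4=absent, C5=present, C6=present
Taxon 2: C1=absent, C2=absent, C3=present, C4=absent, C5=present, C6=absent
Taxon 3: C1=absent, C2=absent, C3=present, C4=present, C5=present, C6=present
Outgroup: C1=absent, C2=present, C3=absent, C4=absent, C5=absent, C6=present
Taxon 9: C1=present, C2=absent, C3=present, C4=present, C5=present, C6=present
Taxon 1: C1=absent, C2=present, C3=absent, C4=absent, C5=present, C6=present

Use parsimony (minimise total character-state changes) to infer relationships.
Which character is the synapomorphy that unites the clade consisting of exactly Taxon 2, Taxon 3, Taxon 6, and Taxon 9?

C2

Character polarity is set by the outgroup: the derived state is whichever differs from the outgroup's state, so for C2, C6 the derived state is 'absent', and for the remaining characters it is 'present'.
C1 groups Taxon 6 and Taxon 9, which is incompatible with the clades supported by the remaining characters; treating it as convergent (homoplasy) costs fewer steps than any alternative tree.
C2: derived state 'absent' in Taxon 2, Taxon 3, Taxon 6, and Taxon 9 only — synapomorphy for {Taxon 2, Taxon 3, Taxon 6, Taxon 9}.
Only Taxon 2, Taxon 3, and Taxon 9 show the derived state 'present' for C3, supporting them as a clade.
C4 (derived state 'present') is shared by Taxon 3 and Taxon 9 — a synapomorphy uniting that clade.
All ingroup taxa share the derived state 'present' for C5; it defines the ingroup but does not resolve relationships within it.
C6 (derived state 'absent') is unique to Taxon 2 (autapomorphy; uninformative for grouping).
Most parsimonious ingroup topology: ((((Taxon 9,Taxon 3),Taxon 2),Taxon 6),Taxon 1).
The clade {Taxon 2, Taxon 3, Taxon 6, Taxon 9} is supported by C2: its derived state 'absent' occurs in exactly those taxa and in no other taxon (including the outgroup).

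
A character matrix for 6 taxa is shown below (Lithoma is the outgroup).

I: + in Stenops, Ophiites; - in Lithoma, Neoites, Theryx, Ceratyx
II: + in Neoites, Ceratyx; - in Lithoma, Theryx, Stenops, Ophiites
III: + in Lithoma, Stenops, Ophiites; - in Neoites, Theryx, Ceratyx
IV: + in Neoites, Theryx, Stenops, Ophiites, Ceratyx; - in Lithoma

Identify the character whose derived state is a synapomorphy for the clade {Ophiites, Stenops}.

I

Character polarity is set by the outgroup: the derived state is whichever differs from the outgroup's state, so for III the derived state is '-', and for the remaining characters it is '+'.
I: derived state '+' in Ophiites and Stenops only — synapomorphy for {Ophiites, Stenops}.
Only Ceratyx and Neoites show the derived state '+' for II, supporting them as a clade.
III: derived state '-' in Ceratyx, Neoites, and Theryx only — synapomorphy for {Ceratyx, Neoites, Theryx}.
IV (derived state '+') is shared by all ingroup taxa — unites the whole ingroup.
Most parsimonious ingroup topology: (((Neoites,Ceratyx),Theryx),(Stenops,Ophiites)).
The clade {Ophiites, Stenops} is supported by I: its derived state '+' occurs in exactly those taxa and in no other taxon (including the outgroup).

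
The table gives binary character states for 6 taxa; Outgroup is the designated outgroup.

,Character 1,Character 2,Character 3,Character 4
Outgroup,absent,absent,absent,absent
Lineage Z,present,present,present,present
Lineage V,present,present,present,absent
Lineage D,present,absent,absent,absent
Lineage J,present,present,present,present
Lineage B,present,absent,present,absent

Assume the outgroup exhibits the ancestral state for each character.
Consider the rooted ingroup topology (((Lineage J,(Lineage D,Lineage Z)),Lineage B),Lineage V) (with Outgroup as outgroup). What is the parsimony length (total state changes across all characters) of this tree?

Map each character onto (((Lineage J,(Lineage D,Lineage Z)),Lineage B),Lineage V) (rooted by Outgroup) and count the minimum state changes it requires (Fitch parsimony):
Character 1: 1; Character 2: 3; Character 3: 2; Character 4: 2.
Total tree length = 8.

8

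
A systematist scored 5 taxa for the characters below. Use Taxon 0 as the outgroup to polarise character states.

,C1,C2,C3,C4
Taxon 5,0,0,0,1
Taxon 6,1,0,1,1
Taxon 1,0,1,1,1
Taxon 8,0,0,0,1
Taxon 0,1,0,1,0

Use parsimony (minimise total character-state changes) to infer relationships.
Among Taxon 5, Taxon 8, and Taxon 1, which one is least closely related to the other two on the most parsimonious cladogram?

Taxon 1

Character polarity is set by the outgroup: the derived state is whichever differs from the outgroup's state, so for C1, C3 the derived state is '0', and for the remaining characters it is '1'.
Only Taxon 1, Taxon 5, and Taxon 8 show the derived state '0' for C1, supporting them as a clade.
C2: derived state '1' in Taxon 1 only — an autapomorphy, so it tells us nothing about relationships among taxa.
Only Taxon 5 and Taxon 8 show the derived state '0' for C3, supporting them as a clade.
All ingroup taxa share the derived state '1' for C4; it defines the ingroup but does not resolve relationships within it.
Most parsimonious ingroup topology: (((Taxon 5,Taxon 8),Taxon 1),Taxon 6).
Taxon 8 and Taxon 5 share a more recent common ancestor with each other than either does with Taxon 1, so Taxon 1 is the least closely related of the three.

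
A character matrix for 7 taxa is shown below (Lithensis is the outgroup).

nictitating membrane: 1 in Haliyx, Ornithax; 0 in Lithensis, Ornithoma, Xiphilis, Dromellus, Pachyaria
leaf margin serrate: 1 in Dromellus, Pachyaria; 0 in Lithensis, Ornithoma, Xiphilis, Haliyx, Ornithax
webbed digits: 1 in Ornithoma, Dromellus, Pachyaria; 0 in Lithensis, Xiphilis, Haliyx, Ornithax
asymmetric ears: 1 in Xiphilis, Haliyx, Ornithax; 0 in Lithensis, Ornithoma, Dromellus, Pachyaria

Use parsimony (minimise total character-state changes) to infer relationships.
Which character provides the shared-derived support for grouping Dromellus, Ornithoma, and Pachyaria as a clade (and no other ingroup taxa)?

webbed digits

The outgroup has state '0' for every character, so '1' is the derived state throughout.
nictitating membrane (derived state '1') is shared by Haliyx and Ornithax — a synapomorphy uniting that clade.
Only Dromellus and Pachyaria show the derived state '1' for leaf margin serrate, supporting them as a clade.
Only Dromellus, Ornithoma, and Pachyaria show the derived state '1' for webbed digits, supporting them as a clade.
asymmetric ears: derived state '1' in Haliyx, Ornithax, and Xiphilis only — synapomorphy for {Haliyx, Ornithax, Xiphilis}.
Most parsimonious ingroup topology: ((Ornithoma,(Dromellus,Pachyaria)),(Xiphilis,(Haliyx,Ornithax))).
The clade {Dromellus, Ornithoma, Pachyaria} is supported by webbed digits: its derived state '1' occurs in exactly those taxa and in no other taxon (including the outgroup).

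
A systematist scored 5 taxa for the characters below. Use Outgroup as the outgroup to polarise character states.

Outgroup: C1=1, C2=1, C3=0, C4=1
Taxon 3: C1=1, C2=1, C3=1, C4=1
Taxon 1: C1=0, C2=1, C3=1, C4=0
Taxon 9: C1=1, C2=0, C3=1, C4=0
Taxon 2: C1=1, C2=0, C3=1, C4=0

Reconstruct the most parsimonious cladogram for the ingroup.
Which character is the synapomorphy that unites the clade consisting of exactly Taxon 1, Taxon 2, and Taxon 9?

Character polarity is set by the outgroup: the derived state is whichever differs from the outgroup's state, so for C1, C2, C4 the derived state is '0', and for the remaining characters it is '1'.
C1: derived state '0' in Taxon 1 only — an autapomorphy, so it tells us nothing about relationships among taxa.
C2 (derived state '0') is shared by Taxon 2 and Taxon 9 — a synapomorphy uniting that clade.
C3 (derived state '1') is shared by all ingroup taxa — unites the whole ingroup.
C4 (derived state '0') is shared by Taxon 1, Taxon 2, and Taxon 9 — a synapomorphy uniting that clade.
Most parsimonious ingroup topology: (Taxon 3,(Taxon 1,(Taxon 9,Taxon 2))).
The clade {Taxon 1, Taxon 2, Taxon 9} is supported by C4: its derived state '0' occurs in exactly those taxa and in no other taxon (including the outgroup).

C4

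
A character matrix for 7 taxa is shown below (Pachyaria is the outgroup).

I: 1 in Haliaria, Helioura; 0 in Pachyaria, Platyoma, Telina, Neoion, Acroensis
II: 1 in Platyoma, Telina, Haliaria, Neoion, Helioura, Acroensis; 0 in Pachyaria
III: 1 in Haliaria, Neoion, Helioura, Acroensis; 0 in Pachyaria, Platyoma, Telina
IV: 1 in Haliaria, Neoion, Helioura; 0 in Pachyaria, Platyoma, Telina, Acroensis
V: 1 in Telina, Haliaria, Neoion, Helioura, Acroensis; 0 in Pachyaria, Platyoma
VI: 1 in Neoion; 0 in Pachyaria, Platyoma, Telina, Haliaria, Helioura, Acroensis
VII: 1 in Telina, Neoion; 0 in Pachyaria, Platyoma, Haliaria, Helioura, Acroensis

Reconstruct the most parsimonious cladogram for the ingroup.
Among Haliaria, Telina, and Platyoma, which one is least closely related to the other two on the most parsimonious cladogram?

The outgroup has state '0' for every character, so '1' is the derived state throughout.
Only Haliaria and Helioura show the derived state '1' for I, supporting them as a clade.
All ingroup taxa share the derived state '1' for II; it defines the ingroup but does not resolve relationships within it.
Only Acroensis, Haliaria, Helioura, and Neoion show the derived state '1' for III, supporting them as a clade.
Only Haliaria, Helioura, and Neoion show the derived state '1' for IV, supporting them as a clade.
V (derived state '1') is shared by Acroensis, Haliaria, Helioura, Neoion, and Telina — a synapomorphy uniting that clade.
VI: derived state '1' in Neoion only — an autapomorphy, so it tells us nothing about relationships among taxa.
VII (state '1') occurs in Neoion and Telina but conflicts with the nesting implied by the other characters — most parsimoniously interpreted as homoplasy.
Most parsimonious ingroup topology: (Platyoma,(Telina,(((Haliaria,Helioura),Neoion),Acroensis))).
Haliaria and Telina share a more recent common ancestor with each other than either does with Platyoma, so Platyoma is the least closely related of the three.

Platyoma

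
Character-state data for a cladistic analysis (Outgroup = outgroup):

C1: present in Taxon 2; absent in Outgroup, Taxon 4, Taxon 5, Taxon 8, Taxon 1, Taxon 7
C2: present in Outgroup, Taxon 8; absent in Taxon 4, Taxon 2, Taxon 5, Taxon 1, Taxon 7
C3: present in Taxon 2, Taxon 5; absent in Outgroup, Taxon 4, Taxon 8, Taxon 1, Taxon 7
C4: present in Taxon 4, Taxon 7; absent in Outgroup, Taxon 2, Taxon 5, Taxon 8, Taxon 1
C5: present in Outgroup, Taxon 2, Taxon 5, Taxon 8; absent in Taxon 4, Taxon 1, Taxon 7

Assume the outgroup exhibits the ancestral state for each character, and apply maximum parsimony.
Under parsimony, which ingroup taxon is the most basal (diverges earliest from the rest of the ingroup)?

Taxon 8

Character polarity is set by the outgroup: the derived state is whichever differs from the outgroup's state, so for C2, C5 the derived state is 'absent', and for the remaining characters it is 'present'.
C1: derived state 'present' in Taxon 2 only — an autapomorphy, so it tells us nothing about relationships among taxa.
Only Taxon 1, Taxon 2, Taxon 4, Taxon 5, and Taxon 7 show the derived state 'absent' for C2, supporting them as a clade.
C3: derived state 'present' in Taxon 2 and Taxon 5 only — synapomorphy for {Taxon 2, Taxon 5}.
C4: derived state 'present' in Taxon 4 and Taxon 7 only — synapomorphy for {Taxon 4, Taxon 7}.
C5 (derived state 'absent') is shared by Taxon 1, Taxon 4, and Taxon 7 — a synapomorphy uniting that clade.
Most parsimonious ingroup topology: ((((Taxon 4,Taxon 7),Taxon 1),(Taxon 2,Taxon 5)),Taxon 8).
Taxon 8 is sister to the clade containing all other ingroup taxa, so it is the earliest-diverging (most basal) ingroup lineage.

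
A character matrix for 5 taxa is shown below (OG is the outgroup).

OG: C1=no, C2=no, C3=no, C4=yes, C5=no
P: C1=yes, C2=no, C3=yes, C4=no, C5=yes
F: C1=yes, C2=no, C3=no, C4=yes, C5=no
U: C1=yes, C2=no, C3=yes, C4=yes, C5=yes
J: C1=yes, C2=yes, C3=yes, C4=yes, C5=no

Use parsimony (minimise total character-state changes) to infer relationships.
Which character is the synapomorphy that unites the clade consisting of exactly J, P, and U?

C3

Character polarity is set by the outgroup: the derived state is whichever differs from the outgroup's state, so for C4 the derived state is 'no', and for the remaining characters it is 'yes'.
All ingroup taxa share the derived state 'yes' for C1; it defines the ingroup but does not resolve relationships within it.
C2: derived state 'yes' in J only — an autapomorphy, so it tells us nothing about relationships among taxa.
C3 (derived state 'yes') is shared by J, P, and U — a synapomorphy uniting that clade.
C4 (derived state 'no') is unique to P (autapomorphy; uninformative for grouping).
C5 (derived state 'yes') is shared by P and U — a synapomorphy uniting that clade.
Most parsimonious ingroup topology: (((P,U),J),F).
The clade {J, P, U} is supported by C3: its derived state 'yes' occurs in exactly those taxa and in no other taxon (including the outgroup).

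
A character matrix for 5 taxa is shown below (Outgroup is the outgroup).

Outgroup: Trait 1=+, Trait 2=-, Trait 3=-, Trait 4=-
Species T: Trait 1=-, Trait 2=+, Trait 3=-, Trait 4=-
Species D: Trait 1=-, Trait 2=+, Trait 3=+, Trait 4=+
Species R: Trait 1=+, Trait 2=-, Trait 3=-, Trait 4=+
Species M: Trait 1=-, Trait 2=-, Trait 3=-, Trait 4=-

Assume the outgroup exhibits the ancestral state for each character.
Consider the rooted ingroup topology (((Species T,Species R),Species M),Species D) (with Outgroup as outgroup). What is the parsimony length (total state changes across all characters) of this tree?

Map each character onto (((Species T,Species R),Species M),Species D) (rooted by Outgroup) and count the minimum state changes it requires (Fitch parsimony):
Trait 1: 2; Trait 2: 2; Trait 3: 1; Trait 4: 2.
Total tree length = 7.

7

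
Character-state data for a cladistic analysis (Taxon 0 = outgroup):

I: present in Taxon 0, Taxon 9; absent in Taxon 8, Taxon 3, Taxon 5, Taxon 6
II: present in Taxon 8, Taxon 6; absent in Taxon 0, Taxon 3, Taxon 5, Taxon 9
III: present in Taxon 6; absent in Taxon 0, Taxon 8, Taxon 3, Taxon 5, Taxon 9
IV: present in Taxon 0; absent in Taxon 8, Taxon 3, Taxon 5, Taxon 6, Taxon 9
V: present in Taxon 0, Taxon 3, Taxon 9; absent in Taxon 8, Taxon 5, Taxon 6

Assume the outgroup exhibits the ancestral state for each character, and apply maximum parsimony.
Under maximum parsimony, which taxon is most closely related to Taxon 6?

Taxon 8

Character polarity is set by the outgroup: the derived state is whichever differs from the outgroup's state, so for I, IV, V the derived state is 'absent', and for the remaining characters it is 'present'.
I (derived state 'absent') is shared by Taxon 3, Taxon 5, Taxon 6, and Taxon 8 — a synapomorphy uniting that clade.
II (derived state 'present') is shared by Taxon 6 and Taxon 8 — a synapomorphy uniting that clade.
III (derived state 'present') is unique to Taxon 6 (autapomorphy; uninformative for grouping).
IV (derived state 'absent') is shared by all ingroup taxa — unites the whole ingroup.
V (derived state 'absent') is shared by Taxon 5, Taxon 6, and Taxon 8 — a synapomorphy uniting that clade.
Most parsimonious ingroup topology: ((((Taxon 8,Taxon 6),Taxon 5),Taxon 3),Taxon 9).
Taxon 6 and Taxon 8 form a cherry on this tree, so they are sister taxa.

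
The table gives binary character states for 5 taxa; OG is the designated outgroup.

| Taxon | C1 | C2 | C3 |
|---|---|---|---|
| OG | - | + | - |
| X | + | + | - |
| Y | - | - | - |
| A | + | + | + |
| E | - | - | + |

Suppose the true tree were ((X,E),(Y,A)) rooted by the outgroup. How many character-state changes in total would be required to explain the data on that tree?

Map each character onto ((X,E),(Y,A)) (rooted by OG) and count the minimum state changes it requires (Fitch parsimony):
C1: 2; C2: 2; C3: 2.
Total tree length = 6.

6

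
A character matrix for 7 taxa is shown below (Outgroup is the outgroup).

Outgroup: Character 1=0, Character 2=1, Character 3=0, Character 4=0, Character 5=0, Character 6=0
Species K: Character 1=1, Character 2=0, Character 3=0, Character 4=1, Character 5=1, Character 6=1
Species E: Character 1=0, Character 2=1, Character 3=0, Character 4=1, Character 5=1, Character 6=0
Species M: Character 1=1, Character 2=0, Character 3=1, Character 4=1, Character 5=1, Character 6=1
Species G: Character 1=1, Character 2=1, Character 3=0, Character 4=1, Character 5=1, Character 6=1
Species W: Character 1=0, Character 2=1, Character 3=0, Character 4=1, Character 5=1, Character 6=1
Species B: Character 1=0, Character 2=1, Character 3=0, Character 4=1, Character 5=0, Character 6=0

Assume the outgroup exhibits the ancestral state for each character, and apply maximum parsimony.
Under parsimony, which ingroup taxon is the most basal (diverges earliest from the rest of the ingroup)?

Character polarity is set by the outgroup: the derived state is whichever differs from the outgroup's state, so for Character 2 the derived state is '0', and for the remaining characters it is '1'.
Character 1 (derived state '1') is shared by Species G, Species K, and Species M — a synapomorphy uniting that clade.
Character 2: derived state '0' in Species K and Species M only — synapomorphy for {Species K, Species M}.
Character 3: derived state '1' in Species M only — an autapomorphy, so it tells us nothing about relationships among taxa.
Character 4 (derived state '1') is shared by all ingroup taxa — unites the whole ingroup.
Only Species E, Species G, Species K, Species M, and Species W show the derived state '1' for Character 5, supporting them as a clade.
Character 6: derived state '1' in Species G, Species K, Species M, and Species W only — synapomorphy for {Species G, Species K, Species M, Species W}.
Most parsimonious ingroup topology: (((((Species K,Species M),Species G),Species W),Species E),Species B).
Species B is sister to the clade containing all other ingroup taxa, so it is the earliest-diverging (most basal) ingroup lineage.

Species B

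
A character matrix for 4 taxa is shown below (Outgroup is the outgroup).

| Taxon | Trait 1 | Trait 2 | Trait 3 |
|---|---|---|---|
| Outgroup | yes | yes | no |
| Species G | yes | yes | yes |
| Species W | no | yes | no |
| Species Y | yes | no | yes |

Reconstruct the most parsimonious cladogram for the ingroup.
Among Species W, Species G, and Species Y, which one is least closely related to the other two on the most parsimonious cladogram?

Species W

Character polarity is set by the outgroup: the derived state is whichever differs from the outgroup's state, so for Trait 1, Trait 2 the derived state is 'no', and for the remaining characters it is 'yes'.
Trait 1: derived state 'no' in Species W only — an autapomorphy, so it tells us nothing about relationships among taxa.
Trait 2: derived state 'no' in Species Y only — an autapomorphy, so it tells us nothing about relationships among taxa.
Trait 3: derived state 'yes' in Species G and Species Y only — synapomorphy for {Species G, Species Y}.
Most parsimonious ingroup topology: ((Species G,Species Y),Species W).
Species G and Species Y share a more recent common ancestor with each other than either does with Species W, so Species W is the least closely related of the three.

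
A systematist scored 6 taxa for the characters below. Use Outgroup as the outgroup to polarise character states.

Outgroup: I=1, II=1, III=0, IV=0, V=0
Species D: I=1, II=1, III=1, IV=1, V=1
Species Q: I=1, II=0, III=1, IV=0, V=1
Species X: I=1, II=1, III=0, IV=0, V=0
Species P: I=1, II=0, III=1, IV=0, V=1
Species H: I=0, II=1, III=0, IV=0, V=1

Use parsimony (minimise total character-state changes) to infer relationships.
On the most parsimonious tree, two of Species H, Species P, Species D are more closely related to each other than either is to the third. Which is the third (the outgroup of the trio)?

Species H

Character polarity is set by the outgroup: the derived state is whichever differs from the outgroup's state, so for I, II the derived state is '0', and for the remaining characters it is '1'.
I (derived state '0') is unique to Species H (autapomorphy; uninformative for grouping).
II (derived state '0') is shared by Species P and Species Q — a synapomorphy uniting that clade.
III (derived state '1') is shared by Species D, Species P, and Species Q — a synapomorphy uniting that clade.
IV: derived state '1' in Species D only — an autapomorphy, so it tells us nothing about relationships among taxa.
V: derived state '1' in Species D, Species H, Species P, and Species Q only — synapomorphy for {Species D, Species H, Species P, Species Q}.
Most parsimonious ingroup topology: (((Species D,(Species Q,Species P)),Species H),Species X).
Species D and Species P share a more recent common ancestor with each other than either does with Species H, so Species H is the least closely related of the three.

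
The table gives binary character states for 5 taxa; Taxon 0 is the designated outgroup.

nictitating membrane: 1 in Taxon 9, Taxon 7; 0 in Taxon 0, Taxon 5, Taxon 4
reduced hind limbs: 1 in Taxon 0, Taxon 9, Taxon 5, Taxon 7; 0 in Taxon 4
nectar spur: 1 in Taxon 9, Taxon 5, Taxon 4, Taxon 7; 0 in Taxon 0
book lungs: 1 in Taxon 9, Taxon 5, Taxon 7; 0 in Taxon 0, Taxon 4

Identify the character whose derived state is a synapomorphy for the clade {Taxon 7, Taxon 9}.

nictitating membrane

Character polarity is set by the outgroup: the derived state is whichever differs from the outgroup's state, so for reduced hind limbs the derived state is '0', and for the remaining characters it is '1'.
Only Taxon 7 and Taxon 9 show the derived state '1' for nictitating membrane, supporting them as a clade.
reduced hind limbs: derived state '0' in Taxon 4 only — an autapomorphy, so it tells us nothing about relationships among taxa.
nectar spur (derived state '1') is shared by all ingroup taxa — unites the whole ingroup.
Only Taxon 5, Taxon 7, and Taxon 9 show the derived state '1' for book lungs, supporting them as a clade.
Most parsimonious ingroup topology: (((Taxon 9,Taxon 7),Taxon 5),Taxon 4).
The clade {Taxon 7, Taxon 9} is supported by nictitating membrane: its derived state '1' occurs in exactly those taxa and in no other taxon (including the outgroup).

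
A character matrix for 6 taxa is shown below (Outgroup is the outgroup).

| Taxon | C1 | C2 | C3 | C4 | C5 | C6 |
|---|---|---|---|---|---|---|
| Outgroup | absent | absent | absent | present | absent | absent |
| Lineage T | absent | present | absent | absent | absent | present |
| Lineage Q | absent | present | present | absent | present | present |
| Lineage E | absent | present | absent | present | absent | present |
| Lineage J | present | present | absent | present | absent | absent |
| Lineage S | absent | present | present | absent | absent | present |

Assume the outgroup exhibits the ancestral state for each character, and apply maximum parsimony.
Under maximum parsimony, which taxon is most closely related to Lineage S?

Character polarity is set by the outgroup: the derived state is whichever differs from the outgroup's state, so for C4 the derived state is 'absent', and for the remaining characters it is 'present'.
C1 (derived state 'present') is unique to Lineage J (autapomorphy; uninformative for grouping).
All ingroup taxa share the derived state 'present' for C2; it defines the ingroup but does not resolve relationships within it.
C3: derived state 'present' in Lineage Q and Lineage S only — synapomorphy for {Lineage Q, Lineage S}.
Only Lineage Q, Lineage S, and Lineage T show the derived state 'absent' for C4, supporting them as a clade.
C5 (derived state 'present') is unique to Lineage Q (autapomorphy; uninformative for grouping).
C6: derived state 'present' in Lineage E, Lineage Q, Lineage S, and Lineage T only — synapomorphy for {Lineage E, Lineage Q, Lineage S, Lineage T}.
Most parsimonious ingroup topology: (((Lineage T,(Lineage Q,Lineage S)),Lineage E),Lineage J).
Lineage S and Lineage Q form a cherry on this tree, so they are sister taxa.

Lineage Q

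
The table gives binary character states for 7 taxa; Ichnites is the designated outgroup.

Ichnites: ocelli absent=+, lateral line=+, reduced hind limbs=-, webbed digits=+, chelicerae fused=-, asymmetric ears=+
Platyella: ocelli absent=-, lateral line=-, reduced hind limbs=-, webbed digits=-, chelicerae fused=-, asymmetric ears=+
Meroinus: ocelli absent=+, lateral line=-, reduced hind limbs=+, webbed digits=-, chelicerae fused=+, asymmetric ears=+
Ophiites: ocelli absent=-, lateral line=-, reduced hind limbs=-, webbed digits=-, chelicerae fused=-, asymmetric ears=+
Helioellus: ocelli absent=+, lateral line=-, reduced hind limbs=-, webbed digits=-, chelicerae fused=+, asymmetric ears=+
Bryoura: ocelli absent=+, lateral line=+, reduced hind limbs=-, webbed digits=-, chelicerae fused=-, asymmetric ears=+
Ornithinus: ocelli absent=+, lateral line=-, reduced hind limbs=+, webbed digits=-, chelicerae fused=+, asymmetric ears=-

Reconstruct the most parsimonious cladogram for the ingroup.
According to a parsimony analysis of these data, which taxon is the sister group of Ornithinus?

Meroinus

Character polarity is set by the outgroup: the derived state is whichever differs from the outgroup's state, so for ocelli absent, lateral line, webbed digits, asymmetric ears the derived state is '-', and for the remaining characters it is '+'.
Only Ophiites and Platyella show the derived state '-' for ocelli absent, supporting them as a clade.
Only Helioellus, Meroinus, Ophiites, Ornithinus, and Platyella show the derived state '-' for lateral line, supporting them as a clade.
reduced hind limbs: derived state '+' in Meroinus and Ornithinus only — synapomorphy for {Meroinus, Ornithinus}.
webbed digits (derived state '-') is shared by all ingroup taxa — unites the whole ingroup.
chelicerae fused: derived state '+' in Helioellus, Meroinus, and Ornithinus only — synapomorphy for {Helioellus, Meroinus, Ornithinus}.
asymmetric ears: derived state '-' in Ornithinus only — an autapomorphy, so it tells us nothing about relationships among taxa.
Most parsimonious ingroup topology: (((Platyella,Ophiites),((Meroinus,Ornithinus),Helioellus)),Bryoura).
Ornithinus and Meroinus form a cherry on this tree, so they are sister taxa.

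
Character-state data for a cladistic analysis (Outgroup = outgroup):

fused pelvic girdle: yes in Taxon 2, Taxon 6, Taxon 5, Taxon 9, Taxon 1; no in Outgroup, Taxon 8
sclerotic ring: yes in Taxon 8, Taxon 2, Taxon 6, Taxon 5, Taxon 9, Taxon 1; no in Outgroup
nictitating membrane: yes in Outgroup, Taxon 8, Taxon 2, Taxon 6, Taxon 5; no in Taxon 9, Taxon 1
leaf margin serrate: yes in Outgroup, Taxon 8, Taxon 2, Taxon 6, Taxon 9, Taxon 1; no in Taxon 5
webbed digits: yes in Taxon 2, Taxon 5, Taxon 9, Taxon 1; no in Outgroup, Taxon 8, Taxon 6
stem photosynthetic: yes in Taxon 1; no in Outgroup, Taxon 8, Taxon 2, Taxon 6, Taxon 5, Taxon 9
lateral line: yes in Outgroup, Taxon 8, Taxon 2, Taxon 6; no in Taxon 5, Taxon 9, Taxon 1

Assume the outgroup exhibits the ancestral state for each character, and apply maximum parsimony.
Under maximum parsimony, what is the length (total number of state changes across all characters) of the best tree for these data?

7

Character polarity is set by the outgroup: the derived state is whichever differs from the outgroup's state, so for nictitating membrane, leaf margin serrate, lateral line the derived state is 'no', and for the remaining characters it is 'yes'.
Only Taxon 1, Taxon 2, Taxon 5, Taxon 6, and Taxon 9 show the derived state 'yes' for fused pelvic girdle, supporting them as a clade.
All ingroup taxa share the derived state 'yes' for sclerotic ring; it defines the ingroup but does not resolve relationships within it.
nictitating membrane: derived state 'no' in Taxon 1 and Taxon 9 only — synapomorphy for {Taxon 1, Taxon 9}.
leaf margin serrate (derived state 'no') is unique to Taxon 5 (autapomorphy; uninformative for grouping).
webbed digits (derived state 'yes') is shared by Taxon 1, Taxon 2, Taxon 5, and Taxon 9 — a synapomorphy uniting that clade.
stem photosynthetic (derived state 'yes') is unique to Taxon 1 (autapomorphy; uninformative for grouping).
lateral line (derived state 'no') is shared by Taxon 1, Taxon 5, and Taxon 9 — a synapomorphy uniting that clade.
Most parsimonious ingroup topology: (Taxon 8,((Taxon 2,(Taxon 5,(Taxon 9,Taxon 1))),Taxon 6)).
Changes per character on this tree: fused pelvic girdle: 1; sclerotic ring: 1; nictitating membrane: 1; leaf margin serrate: 1; webbed digits: 1; stem photosynthetic: 1; lateral line: 1.
Total = 7.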